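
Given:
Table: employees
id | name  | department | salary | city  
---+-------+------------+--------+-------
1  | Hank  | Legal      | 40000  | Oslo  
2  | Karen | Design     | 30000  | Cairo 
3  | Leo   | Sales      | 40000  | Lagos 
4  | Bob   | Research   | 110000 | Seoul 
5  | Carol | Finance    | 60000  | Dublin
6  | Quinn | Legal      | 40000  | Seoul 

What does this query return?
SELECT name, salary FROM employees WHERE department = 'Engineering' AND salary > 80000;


Filtering: department = 'Engineering' AND salary > 80000
Matching: 0 rows

Empty result set (0 rows)


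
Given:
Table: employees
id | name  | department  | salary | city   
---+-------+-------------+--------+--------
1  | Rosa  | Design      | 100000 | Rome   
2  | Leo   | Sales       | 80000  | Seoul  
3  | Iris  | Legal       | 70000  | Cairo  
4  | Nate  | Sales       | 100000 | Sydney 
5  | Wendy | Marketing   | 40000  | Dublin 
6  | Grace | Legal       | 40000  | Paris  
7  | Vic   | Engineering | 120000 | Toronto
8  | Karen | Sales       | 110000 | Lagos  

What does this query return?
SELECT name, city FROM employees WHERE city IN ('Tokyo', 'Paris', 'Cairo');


Filtering: city IN ('Tokyo', 'Paris', 'Cairo')
Matching: 2 rows

2 rows:
Iris, Cairo
Grace, Paris


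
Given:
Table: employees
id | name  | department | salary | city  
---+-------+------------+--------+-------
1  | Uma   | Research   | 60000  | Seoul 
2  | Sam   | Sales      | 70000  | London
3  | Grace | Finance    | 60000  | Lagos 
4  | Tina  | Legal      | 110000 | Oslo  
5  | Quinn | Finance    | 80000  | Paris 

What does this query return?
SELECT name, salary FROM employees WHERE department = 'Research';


Filtering: department = 'Research'
Matching rows: 1

1 rows:
Uma, 60000


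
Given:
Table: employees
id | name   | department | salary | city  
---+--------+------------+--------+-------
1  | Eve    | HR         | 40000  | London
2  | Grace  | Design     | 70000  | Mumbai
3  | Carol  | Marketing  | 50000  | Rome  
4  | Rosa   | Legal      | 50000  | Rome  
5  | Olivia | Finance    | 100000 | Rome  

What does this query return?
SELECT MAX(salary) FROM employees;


Salaries: 40000, 70000, 50000, 50000, 100000
MAX = 100000

100000


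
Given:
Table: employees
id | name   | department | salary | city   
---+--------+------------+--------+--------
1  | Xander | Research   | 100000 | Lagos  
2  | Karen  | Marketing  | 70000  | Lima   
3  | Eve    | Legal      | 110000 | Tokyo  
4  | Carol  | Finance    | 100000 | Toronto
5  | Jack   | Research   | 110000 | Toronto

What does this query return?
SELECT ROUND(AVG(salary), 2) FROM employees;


SUM(salary) = 490000
COUNT = 5
ROUND(AVG, 2) = ROUND(490000 / 5, 2) = 98000.0

98000.0


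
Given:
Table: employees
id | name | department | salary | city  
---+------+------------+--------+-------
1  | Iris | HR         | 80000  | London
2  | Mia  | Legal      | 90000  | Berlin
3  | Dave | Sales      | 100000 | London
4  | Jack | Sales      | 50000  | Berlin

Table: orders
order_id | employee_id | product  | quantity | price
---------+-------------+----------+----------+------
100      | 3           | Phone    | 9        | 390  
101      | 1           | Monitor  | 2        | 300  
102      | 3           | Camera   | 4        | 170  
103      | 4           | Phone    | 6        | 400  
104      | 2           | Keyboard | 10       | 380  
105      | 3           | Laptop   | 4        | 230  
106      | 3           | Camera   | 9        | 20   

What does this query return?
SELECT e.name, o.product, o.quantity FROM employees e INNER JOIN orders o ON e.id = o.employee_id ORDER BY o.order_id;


Joining employees.id = orders.employee_id:
  employee Dave (id=3) -> order Phone
  employee Iris (id=1) -> order Monitor
  employee Dave (id=3) -> order Camera
  employee Jack (id=4) -> order Phone
  employee Mia (id=2) -> order Keyboard
  employee Dave (id=3) -> order Laptop
  employee Dave (id=3) -> order Camera


7 rows:
Dave, Phone, 9
Iris, Monitor, 2
Dave, Camera, 4
Jack, Phone, 6
Mia, Keyboard, 10
Dave, Laptop, 4
Dave, Camera, 9


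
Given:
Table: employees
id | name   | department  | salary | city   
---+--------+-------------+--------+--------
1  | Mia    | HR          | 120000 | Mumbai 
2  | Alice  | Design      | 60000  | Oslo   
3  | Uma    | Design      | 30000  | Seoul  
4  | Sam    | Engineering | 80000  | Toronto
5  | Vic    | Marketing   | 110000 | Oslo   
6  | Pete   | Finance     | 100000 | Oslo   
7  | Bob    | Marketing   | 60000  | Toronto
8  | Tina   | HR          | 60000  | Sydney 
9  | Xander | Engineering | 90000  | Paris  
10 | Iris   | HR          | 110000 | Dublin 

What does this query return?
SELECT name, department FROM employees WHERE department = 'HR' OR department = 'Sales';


Filtering: department = 'HR' OR 'Sales'
Matching: 3 rows

3 rows:
Mia, HR
Tina, HR
Iris, HR


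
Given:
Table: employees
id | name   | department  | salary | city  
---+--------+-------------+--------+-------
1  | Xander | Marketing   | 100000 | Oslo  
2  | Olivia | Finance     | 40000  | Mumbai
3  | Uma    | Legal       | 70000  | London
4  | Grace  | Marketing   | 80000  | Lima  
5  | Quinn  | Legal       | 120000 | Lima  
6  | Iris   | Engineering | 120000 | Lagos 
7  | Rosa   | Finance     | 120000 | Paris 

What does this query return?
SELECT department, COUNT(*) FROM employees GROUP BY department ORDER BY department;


Assigning each row to its department group:
  Xander -> Marketing
  Olivia -> Finance
  Uma -> Legal
  Grace -> Marketing
  Quinn -> Legal
  Iris -> Engineering
  Rosa -> Finance


4 groups:
Engineering, 1
Finance, 2
Legal, 2
Marketing, 2


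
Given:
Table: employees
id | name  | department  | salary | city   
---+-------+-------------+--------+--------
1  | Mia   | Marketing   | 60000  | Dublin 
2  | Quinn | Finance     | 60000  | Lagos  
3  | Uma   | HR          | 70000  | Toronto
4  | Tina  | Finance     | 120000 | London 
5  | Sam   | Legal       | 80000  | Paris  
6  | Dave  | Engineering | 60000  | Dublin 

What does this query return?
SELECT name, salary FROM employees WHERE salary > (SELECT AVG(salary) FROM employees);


Subquery: AVG(salary) = 75000.0
Filtering: salary > 75000.0
  Tina (120000) -> MATCH
  Sam (80000) -> MATCH


2 rows:
Tina, 120000
Sam, 80000


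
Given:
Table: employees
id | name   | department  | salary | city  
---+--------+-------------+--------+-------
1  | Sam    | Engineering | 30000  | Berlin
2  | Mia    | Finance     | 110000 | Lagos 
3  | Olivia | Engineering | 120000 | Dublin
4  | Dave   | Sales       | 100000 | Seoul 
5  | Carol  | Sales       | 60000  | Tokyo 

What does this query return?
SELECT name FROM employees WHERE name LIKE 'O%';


LIKE 'O%' matches names starting with 'O'
Matching: 1

1 rows:
Olivia


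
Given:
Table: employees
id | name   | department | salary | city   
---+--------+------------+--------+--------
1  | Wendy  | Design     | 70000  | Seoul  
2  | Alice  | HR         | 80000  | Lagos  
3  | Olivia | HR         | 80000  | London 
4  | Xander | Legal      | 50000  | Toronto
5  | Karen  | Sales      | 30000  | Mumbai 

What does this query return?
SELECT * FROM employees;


SELECT * returns all 5 rows with all columns

5 rows:
1, Wendy, Design, 70000, Seoul
2, Alice, HR, 80000, Lagos
3, Olivia, HR, 80000, London
4, Xander, Legal, 50000, Toronto
5, Karen, Sales, 30000, Mumbai


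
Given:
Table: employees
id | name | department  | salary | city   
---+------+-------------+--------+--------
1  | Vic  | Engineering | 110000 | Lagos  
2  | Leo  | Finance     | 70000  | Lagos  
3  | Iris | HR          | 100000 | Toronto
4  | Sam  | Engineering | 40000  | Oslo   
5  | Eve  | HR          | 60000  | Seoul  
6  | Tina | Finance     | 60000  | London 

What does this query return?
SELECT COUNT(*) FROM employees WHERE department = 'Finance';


Counting rows where department = 'Finance'
  Leo -> MATCH
  Tina -> MATCH


2


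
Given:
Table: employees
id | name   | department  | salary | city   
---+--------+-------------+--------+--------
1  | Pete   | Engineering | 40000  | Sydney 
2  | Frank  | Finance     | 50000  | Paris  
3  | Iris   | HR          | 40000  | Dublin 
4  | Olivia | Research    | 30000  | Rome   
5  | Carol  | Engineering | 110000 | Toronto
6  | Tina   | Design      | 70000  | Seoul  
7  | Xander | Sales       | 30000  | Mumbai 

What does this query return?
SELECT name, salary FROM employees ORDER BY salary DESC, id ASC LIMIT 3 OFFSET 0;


Sort by salary DESC (id ASC tiebreak), then skip 0 and take 3
Rows 1 through 3

3 rows:
Carol, 110000
Tina, 70000
Frank, 50000


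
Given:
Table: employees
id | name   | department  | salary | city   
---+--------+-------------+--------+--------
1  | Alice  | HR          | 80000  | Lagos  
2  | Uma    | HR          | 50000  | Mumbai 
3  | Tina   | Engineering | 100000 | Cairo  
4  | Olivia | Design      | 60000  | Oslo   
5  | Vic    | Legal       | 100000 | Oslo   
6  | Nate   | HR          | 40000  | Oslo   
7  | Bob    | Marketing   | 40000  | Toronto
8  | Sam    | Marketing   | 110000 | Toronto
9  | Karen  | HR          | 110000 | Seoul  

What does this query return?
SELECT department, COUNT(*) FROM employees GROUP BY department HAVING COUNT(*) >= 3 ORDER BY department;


Groups with count >= 3:
  HR: 4 -> PASS
  Design: 1 -> filtered out
  Engineering: 1 -> filtered out
  Legal: 1 -> filtered out
  Marketing: 2 -> filtered out


1 groups:
HR, 4


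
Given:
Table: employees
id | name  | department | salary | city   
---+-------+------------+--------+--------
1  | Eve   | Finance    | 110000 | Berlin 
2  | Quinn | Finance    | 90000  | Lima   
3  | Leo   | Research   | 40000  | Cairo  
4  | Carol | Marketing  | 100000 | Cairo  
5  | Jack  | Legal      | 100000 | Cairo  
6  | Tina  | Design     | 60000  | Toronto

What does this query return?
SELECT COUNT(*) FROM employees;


COUNT(*) counts all rows

6


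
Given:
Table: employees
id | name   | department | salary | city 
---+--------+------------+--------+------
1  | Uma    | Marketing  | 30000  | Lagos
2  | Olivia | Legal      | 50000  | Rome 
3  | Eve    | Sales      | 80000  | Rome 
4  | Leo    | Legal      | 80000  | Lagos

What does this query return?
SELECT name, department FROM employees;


Projecting columns: name, department

4 rows:
Uma, Marketing
Olivia, Legal
Eve, Sales
Leo, Legal


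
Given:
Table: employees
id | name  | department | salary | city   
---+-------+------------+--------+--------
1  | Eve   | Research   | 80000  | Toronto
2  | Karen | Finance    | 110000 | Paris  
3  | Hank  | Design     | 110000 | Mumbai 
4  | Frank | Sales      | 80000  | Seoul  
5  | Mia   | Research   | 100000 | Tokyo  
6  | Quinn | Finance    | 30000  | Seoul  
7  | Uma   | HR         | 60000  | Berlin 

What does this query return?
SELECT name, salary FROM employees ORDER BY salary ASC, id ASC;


Sorting by salary ASC, then id ASC for ties

7 rows:
Quinn, 30000
Uma, 60000
Eve, 80000
Frank, 80000
Mia, 100000
Karen, 110000
Hank, 110000


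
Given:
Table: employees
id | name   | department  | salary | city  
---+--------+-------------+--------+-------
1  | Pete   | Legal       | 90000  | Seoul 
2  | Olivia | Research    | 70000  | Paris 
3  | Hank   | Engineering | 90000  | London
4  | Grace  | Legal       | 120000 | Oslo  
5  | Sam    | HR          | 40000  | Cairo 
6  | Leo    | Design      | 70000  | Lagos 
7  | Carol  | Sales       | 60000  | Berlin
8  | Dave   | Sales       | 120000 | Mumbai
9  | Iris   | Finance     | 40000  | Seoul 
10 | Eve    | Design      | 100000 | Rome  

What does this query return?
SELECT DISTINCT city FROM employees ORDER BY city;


All 'city' values (row order): Seoul, Paris, London, Oslo, Cairo, Lagos, Berlin, Mumbai, Seoul, Rome
Removing duplicates leaves 9 unique value(s).

9 values:
Berlin
Cairo
Lagos
London
Mumbai
Oslo
Paris
Rome
Seoul


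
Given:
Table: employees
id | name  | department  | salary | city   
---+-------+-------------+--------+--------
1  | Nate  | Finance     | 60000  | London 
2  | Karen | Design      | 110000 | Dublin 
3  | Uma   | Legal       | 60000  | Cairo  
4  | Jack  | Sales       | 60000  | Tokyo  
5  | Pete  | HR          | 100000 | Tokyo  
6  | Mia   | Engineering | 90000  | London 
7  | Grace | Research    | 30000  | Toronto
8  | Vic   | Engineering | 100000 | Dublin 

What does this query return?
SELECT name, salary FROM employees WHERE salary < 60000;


Filtering: salary < 60000
Matching: 1 rows

1 rows:
Grace, 30000


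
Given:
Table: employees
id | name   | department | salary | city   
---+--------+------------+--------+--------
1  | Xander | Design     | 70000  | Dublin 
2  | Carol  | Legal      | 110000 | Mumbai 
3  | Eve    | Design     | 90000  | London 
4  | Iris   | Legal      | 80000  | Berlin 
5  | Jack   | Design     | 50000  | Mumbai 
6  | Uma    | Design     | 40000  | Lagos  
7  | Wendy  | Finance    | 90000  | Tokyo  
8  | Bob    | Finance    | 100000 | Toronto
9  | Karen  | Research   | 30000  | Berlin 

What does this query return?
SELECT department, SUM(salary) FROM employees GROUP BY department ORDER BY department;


Summing salary within each department:
  Design: 70000 + 90000 + 50000 + 40000 = 250000
  Finance: 90000 + 100000 = 190000
  Legal: 110000 + 80000 = 190000
  Research: 30000 = 30000


4 groups:
Design, 250000
Finance, 190000
Legal, 190000
Research, 30000


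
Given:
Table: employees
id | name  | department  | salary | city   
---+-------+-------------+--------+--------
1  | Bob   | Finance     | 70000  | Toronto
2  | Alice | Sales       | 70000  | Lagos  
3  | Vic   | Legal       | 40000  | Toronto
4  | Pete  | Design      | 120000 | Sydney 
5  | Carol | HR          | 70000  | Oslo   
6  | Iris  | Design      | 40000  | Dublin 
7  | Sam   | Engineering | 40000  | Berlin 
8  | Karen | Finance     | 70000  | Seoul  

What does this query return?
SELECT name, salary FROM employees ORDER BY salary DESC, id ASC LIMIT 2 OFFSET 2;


Sort by salary DESC (id ASC tiebreak), then skip 2 and take 2
Rows 3 through 4

2 rows:
Alice, 70000
Carol, 70000


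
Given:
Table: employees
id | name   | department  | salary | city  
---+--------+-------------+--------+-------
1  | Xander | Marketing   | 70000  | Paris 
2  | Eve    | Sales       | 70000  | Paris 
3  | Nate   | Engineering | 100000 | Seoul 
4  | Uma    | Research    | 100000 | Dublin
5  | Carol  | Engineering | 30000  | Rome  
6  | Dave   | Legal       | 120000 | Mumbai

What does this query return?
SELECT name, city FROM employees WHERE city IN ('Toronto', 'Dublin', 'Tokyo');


Filtering: city IN ('Toronto', 'Dublin', 'Tokyo')
Matching: 1 rows

1 rows:
Uma, Dublin


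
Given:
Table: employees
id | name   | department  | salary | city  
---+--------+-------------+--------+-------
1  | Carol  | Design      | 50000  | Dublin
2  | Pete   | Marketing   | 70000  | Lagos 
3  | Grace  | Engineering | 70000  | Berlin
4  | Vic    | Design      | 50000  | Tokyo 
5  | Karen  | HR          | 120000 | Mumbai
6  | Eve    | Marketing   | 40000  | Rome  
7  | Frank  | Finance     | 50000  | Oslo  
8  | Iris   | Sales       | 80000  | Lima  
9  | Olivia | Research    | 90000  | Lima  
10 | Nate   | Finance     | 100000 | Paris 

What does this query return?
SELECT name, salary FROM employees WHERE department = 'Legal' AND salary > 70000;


Filtering: department = 'Legal' AND salary > 70000
Matching: 0 rows

Empty result set (0 rows)


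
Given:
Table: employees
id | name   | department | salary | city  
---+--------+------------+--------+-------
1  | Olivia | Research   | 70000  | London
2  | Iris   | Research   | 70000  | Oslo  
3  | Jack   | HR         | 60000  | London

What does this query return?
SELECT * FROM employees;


SELECT * returns all 3 rows with all columns

3 rows:
1, Olivia, Research, 70000, London
2, Iris, Research, 70000, Oslo
3, Jack, HR, 60000, London


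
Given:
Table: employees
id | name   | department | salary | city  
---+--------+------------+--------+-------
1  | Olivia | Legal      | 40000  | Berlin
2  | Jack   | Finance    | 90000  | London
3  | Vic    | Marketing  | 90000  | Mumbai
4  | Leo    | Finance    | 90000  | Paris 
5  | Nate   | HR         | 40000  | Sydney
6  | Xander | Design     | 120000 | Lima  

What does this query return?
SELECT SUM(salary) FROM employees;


SUM(salary) = 40000 + 90000 + 90000 + 90000 + 40000 + 120000 = 470000

470000


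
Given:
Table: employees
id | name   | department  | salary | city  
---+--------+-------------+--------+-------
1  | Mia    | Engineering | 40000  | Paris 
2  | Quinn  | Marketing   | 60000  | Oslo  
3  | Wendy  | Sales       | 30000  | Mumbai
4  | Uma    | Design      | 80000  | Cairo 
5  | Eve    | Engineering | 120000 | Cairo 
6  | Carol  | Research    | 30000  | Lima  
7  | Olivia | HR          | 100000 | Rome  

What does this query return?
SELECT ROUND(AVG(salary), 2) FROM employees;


SUM(salary) = 460000
COUNT = 7
ROUND(AVG, 2) = ROUND(460000 / 7, 2) = 65714.29

65714.29


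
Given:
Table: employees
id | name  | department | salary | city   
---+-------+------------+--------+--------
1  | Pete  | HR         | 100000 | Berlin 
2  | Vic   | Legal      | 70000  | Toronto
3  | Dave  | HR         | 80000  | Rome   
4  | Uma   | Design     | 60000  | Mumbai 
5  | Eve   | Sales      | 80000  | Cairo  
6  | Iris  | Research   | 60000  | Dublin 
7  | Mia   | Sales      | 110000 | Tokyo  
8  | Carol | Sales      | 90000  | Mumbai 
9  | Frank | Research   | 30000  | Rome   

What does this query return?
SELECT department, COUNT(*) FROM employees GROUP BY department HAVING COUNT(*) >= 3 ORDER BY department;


Groups with count >= 3:
  Sales: 3 -> PASS
  Design: 1 -> filtered out
  HR: 2 -> filtered out
  Legal: 1 -> filtered out
  Research: 2 -> filtered out


1 groups:
Sales, 3


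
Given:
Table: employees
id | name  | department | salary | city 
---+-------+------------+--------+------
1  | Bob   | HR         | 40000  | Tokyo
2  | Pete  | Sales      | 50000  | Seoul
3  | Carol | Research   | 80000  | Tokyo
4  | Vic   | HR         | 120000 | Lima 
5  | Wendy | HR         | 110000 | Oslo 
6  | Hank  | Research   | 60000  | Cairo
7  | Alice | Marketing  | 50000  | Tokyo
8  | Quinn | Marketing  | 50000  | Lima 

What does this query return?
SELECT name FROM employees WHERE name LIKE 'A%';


LIKE 'A%' matches names starting with 'A'
Matching: 1

1 rows:
Alice


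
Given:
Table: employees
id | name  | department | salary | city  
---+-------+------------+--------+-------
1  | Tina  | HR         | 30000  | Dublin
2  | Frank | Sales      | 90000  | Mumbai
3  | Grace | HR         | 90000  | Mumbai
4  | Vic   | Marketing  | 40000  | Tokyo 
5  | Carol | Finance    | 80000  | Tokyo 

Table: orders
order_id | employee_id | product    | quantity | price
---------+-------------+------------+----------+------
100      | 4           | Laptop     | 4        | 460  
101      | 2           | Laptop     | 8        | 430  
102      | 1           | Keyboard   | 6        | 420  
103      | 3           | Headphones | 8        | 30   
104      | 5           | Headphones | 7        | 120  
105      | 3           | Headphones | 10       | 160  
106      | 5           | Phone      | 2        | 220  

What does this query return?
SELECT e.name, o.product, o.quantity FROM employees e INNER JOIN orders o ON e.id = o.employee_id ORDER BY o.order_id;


Joining employees.id = orders.employee_id:
  employee Vic (id=4) -> order Laptop
  employee Frank (id=2) -> order Laptop
  employee Tina (id=1) -> order Keyboard
  employee Grace (id=3) -> order Headphones
  employee Carol (id=5) -> order Headphones
  employee Grace (id=3) -> order Headphones
  employee Carol (id=5) -> order Phone


7 rows:
Vic, Laptop, 4
Frank, Laptop, 8
Tina, Keyboard, 6
Grace, Headphones, 8
Carol, Headphones, 7
Grace, Headphones, 10
Carol, Phone, 2


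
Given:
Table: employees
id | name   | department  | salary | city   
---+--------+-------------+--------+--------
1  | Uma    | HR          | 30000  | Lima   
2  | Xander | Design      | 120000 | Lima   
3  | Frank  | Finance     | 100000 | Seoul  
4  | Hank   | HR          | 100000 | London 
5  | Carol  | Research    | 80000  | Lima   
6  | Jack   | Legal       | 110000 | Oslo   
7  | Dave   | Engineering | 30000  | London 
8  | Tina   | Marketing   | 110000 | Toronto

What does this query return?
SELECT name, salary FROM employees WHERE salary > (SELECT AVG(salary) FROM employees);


Subquery: AVG(salary) = 85000.0
Filtering: salary > 85000.0
  Xander (120000) -> MATCH
  Frank (100000) -> MATCH
  Hank (100000) -> MATCH
  Jack (110000) -> MATCH
  Tina (110000) -> MATCH


5 rows:
Xander, 120000
Frank, 100000
Hank, 100000
Jack, 110000
Tina, 110000


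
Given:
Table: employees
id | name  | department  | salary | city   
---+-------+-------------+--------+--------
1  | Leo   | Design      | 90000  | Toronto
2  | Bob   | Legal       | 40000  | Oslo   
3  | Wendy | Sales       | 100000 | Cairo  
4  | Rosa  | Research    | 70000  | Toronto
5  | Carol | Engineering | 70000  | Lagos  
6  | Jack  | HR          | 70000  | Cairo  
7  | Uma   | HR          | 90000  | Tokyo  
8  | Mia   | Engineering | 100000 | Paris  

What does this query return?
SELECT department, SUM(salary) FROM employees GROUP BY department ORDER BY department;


Summing salary within each department:
  Design: 90000 = 90000
  Engineering: 70000 + 100000 = 170000
  HR: 70000 + 90000 = 160000
  Legal: 40000 = 40000
  Research: 70000 = 70000
  Sales: 100000 = 100000


6 groups:
Design, 90000
Engineering, 170000
HR, 160000
Legal, 40000
Research, 70000
Sales, 100000


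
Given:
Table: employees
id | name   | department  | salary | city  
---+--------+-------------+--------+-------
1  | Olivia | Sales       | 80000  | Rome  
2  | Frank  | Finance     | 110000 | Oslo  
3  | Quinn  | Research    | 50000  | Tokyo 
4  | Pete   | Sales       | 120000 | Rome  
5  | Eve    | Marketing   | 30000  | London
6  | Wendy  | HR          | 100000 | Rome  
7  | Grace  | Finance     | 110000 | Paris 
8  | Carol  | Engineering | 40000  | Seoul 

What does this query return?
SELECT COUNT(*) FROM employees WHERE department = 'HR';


Counting rows where department = 'HR'
  Wendy -> MATCH


1


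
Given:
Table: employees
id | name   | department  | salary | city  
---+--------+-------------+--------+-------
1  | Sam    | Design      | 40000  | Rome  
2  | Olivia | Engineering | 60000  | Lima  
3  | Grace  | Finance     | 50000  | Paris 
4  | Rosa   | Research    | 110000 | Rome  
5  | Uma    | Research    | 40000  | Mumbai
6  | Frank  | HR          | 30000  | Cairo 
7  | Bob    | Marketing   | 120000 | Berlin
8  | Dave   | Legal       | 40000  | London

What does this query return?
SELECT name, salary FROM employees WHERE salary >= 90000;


Filtering: salary >= 90000
Matching: 2 rows

2 rows:
Rosa, 110000
Bob, 120000


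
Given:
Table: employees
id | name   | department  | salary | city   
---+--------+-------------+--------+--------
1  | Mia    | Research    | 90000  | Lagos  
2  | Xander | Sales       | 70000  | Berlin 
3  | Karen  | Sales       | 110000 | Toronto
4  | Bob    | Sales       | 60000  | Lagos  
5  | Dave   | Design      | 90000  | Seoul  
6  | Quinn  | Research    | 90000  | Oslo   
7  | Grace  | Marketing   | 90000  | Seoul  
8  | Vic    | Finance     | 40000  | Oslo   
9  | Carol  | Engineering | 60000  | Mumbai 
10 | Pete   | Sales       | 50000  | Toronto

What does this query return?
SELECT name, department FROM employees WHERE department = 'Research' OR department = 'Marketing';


Filtering: department = 'Research' OR 'Marketing'
Matching: 3 rows

3 rows:
Mia, Research
Quinn, Research
Grace, Marketing


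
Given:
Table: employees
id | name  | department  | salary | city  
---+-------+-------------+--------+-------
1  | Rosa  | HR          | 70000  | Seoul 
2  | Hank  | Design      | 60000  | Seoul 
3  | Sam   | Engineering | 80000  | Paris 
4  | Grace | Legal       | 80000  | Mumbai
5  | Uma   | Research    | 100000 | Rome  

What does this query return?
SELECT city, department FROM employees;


Projecting columns: city, department

5 rows:
Seoul, HR
Seoul, Design
Paris, Engineering
Mumbai, Legal
Rome, Research


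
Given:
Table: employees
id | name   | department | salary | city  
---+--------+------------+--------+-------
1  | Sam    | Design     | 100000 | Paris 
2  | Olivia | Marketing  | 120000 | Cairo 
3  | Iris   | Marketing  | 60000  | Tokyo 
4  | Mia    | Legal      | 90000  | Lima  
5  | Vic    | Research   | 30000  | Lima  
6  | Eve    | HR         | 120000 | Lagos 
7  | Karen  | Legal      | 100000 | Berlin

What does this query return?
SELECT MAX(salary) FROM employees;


Salaries: 100000, 120000, 60000, 90000, 30000, 120000, 100000
MAX = 120000

120000


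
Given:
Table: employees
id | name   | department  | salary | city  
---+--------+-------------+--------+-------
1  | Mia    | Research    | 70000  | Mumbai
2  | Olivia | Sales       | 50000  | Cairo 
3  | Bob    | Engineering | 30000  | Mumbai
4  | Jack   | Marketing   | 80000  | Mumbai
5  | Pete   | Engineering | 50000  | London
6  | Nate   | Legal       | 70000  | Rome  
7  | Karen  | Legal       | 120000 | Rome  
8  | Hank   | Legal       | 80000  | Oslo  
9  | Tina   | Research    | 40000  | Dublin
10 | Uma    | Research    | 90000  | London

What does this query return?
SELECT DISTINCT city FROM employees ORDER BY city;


All 'city' values (row order): Mumbai, Cairo, Mumbai, Mumbai, London, Rome, Rome, Oslo, Dublin, London
Removing duplicates leaves 6 unique value(s).

6 values:
Cairo
Dublin
London
Mumbai
Oslo
Rome


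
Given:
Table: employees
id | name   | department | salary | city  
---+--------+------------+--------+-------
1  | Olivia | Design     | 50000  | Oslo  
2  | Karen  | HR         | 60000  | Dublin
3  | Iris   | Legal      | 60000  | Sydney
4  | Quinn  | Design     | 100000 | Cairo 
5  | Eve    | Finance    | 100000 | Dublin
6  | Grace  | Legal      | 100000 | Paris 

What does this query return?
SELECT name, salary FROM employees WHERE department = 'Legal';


Filtering: department = 'Legal'
Matching rows: 2

2 rows:
Iris, 60000
Grace, 100000


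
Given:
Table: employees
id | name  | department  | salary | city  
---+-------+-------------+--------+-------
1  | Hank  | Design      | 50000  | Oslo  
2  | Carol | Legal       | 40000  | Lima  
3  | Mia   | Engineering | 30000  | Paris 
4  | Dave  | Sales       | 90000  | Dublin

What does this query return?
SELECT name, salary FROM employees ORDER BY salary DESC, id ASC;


Sorting by salary DESC, then id ASC for ties

4 rows:
Dave, 90000
Hank, 50000
Carol, 40000
Mia, 30000


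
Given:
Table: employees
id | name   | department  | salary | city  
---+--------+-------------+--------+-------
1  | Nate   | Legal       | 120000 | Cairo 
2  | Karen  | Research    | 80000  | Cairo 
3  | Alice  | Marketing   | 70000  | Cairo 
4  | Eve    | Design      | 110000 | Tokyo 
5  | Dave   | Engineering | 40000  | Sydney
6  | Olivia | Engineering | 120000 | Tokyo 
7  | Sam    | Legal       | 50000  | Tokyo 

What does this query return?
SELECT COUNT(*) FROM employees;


COUNT(*) counts all rows

7


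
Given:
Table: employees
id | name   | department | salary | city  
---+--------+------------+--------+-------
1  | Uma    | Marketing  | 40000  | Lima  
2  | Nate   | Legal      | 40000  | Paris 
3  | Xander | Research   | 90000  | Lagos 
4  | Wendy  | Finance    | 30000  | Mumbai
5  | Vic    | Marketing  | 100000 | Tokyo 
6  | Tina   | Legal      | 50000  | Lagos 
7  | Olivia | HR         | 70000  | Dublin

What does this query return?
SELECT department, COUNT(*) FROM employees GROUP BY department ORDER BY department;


Assigning each row to its department group:
  Uma -> Marketing
  Nate -> Legal
  Xander -> Research
  Wendy -> Finance
  Vic -> Marketing
  Tina -> Legal
  Olivia -> HR


5 groups:
Finance, 1
HR, 1
Legal, 2
Marketing, 2
Research, 1


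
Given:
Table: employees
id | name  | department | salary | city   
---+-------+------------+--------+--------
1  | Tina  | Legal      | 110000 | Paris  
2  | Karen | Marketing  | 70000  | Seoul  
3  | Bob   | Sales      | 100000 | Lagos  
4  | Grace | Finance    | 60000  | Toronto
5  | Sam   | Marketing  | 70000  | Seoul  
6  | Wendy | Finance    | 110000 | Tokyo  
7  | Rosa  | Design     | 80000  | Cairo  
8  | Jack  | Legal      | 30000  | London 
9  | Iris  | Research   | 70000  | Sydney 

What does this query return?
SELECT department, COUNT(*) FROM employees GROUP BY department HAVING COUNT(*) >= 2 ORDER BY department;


Groups with count >= 2:
  Finance: 2 -> PASS
  Legal: 2 -> PASS
  Marketing: 2 -> PASS
  Design: 1 -> filtered out
  Research: 1 -> filtered out
  Sales: 1 -> filtered out


3 groups:
Finance, 2
Legal, 2
Marketing, 2


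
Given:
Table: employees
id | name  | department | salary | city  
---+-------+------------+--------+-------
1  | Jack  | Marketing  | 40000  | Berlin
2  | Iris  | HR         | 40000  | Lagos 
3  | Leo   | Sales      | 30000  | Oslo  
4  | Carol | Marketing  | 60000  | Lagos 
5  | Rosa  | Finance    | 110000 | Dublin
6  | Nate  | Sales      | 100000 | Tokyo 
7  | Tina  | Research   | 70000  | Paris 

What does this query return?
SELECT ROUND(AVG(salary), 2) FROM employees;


SUM(salary) = 450000
COUNT = 7
ROUND(AVG, 2) = ROUND(450000 / 7, 2) = 64285.71

64285.71


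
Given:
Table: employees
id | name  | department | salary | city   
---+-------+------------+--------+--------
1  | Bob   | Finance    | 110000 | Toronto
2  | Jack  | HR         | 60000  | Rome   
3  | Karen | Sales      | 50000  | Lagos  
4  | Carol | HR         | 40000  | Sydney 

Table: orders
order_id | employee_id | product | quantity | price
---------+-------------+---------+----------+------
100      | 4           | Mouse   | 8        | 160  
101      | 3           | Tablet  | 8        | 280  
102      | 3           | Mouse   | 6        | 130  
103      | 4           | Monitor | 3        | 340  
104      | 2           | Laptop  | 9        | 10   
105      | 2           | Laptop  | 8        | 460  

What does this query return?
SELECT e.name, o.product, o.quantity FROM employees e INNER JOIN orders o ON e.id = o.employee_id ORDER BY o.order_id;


Joining employees.id = orders.employee_id:
  employee Carol (id=4) -> order Mouse
  employee Karen (id=3) -> order Tablet
  employee Karen (id=3) -> order Mouse
  employee Carol (id=4) -> order Monitor
  employee Jack (id=2) -> order Laptop
  employee Jack (id=2) -> order Laptop


6 rows:
Carol, Mouse, 8
Karen, Tablet, 8
Karen, Mouse, 6
Carol, Monitor, 3
Jack, Laptop, 9
Jack, Laptop, 8


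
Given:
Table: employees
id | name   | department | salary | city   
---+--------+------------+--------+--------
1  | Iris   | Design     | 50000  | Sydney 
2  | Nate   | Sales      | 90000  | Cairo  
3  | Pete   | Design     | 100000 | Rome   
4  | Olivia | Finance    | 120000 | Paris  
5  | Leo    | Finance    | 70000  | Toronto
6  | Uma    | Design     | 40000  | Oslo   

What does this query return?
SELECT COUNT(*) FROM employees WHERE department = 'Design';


Counting rows where department = 'Design'
  Iris -> MATCH
  Pete -> MATCH
  Uma -> MATCH


3


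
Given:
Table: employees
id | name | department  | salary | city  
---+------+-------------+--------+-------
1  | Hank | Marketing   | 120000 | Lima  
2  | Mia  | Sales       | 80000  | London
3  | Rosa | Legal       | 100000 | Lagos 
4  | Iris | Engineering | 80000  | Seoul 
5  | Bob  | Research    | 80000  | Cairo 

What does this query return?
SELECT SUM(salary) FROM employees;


SUM(salary) = 120000 + 80000 + 100000 + 80000 + 80000 = 460000

460000


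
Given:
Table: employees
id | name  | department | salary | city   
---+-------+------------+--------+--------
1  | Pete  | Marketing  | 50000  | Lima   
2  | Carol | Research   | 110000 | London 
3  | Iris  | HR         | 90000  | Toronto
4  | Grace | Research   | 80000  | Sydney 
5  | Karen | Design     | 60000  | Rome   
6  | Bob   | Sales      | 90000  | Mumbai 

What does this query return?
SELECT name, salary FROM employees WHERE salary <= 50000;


Filtering: salary <= 50000
Matching: 1 rows

1 rows:
Pete, 50000


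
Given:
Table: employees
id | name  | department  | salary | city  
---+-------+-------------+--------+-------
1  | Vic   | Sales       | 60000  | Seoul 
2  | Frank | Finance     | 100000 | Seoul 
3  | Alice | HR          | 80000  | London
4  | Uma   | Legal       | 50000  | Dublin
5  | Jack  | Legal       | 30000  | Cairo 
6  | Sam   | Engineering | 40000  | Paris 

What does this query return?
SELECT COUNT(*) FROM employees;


COUNT(*) counts all rows

6


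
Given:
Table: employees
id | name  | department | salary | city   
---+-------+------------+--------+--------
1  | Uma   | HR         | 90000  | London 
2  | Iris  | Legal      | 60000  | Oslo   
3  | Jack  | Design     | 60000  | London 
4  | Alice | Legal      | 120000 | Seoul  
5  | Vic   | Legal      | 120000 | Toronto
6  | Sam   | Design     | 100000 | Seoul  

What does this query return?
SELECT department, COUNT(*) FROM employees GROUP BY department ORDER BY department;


Assigning each row to its department group:
  Uma -> HR
  Iris -> Legal
  Jack -> Design
  Alice -> Legal
  Vic -> Legal
  Sam -> Design


3 groups:
Design, 2
HR, 1
Legal, 3


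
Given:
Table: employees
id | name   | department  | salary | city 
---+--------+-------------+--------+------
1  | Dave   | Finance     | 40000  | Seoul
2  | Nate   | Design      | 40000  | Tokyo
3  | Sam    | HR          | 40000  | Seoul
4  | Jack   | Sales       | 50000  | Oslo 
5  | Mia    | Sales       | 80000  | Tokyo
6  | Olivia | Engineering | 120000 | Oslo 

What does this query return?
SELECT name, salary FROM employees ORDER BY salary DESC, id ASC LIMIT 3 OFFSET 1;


Sort by salary DESC (id ASC tiebreak), then skip 1 and take 3
Rows 2 through 4

3 rows:
Mia, 80000
Jack, 50000
Dave, 40000


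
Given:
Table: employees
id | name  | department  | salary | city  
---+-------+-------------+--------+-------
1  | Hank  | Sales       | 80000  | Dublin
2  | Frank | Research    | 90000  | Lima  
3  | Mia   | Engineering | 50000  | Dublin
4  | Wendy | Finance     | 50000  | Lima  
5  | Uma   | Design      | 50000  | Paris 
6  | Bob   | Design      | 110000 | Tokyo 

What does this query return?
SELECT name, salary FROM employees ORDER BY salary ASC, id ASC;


Sorting by salary ASC, then id ASC for ties

6 rows:
Mia, 50000
Wendy, 50000
Uma, 50000
Hank, 80000
Frank, 90000
Bob, 110000


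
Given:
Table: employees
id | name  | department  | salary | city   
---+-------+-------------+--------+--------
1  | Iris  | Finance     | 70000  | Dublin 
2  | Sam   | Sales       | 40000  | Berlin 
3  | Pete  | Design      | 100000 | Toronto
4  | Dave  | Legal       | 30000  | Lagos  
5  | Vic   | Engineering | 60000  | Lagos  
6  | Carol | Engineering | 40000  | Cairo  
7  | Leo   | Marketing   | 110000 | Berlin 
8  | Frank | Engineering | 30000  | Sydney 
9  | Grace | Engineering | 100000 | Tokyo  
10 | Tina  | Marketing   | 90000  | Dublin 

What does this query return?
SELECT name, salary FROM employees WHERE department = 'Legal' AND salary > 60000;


Filtering: department = 'Legal' AND salary > 60000
Matching: 0 rows

Empty result set (0 rows)


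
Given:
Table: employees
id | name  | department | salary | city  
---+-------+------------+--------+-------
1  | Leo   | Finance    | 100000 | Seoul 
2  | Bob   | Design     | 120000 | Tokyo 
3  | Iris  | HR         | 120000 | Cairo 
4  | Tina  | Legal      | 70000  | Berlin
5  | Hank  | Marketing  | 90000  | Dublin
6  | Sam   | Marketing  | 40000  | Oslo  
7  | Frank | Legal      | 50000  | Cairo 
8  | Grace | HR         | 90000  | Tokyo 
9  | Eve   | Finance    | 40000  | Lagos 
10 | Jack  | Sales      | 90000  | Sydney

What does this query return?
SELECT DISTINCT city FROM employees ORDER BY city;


All 'city' values (row order): Seoul, Tokyo, Cairo, Berlin, Dublin, Oslo, Cairo, Tokyo, Lagos, Sydney
Removing duplicates leaves 8 unique value(s).

8 values:
Berlin
Cairo
Dublin
Lagos
Oslo
Seoul
Sydney
Tokyo


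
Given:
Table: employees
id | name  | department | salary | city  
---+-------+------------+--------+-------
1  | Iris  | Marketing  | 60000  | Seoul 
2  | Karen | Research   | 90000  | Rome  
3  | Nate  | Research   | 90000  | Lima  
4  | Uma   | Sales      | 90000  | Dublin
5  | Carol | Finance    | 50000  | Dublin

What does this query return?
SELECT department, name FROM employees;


Projecting columns: department, name

5 rows:
Marketing, Iris
Research, Karen
Research, Nate
Sales, Uma
Finance, Carol


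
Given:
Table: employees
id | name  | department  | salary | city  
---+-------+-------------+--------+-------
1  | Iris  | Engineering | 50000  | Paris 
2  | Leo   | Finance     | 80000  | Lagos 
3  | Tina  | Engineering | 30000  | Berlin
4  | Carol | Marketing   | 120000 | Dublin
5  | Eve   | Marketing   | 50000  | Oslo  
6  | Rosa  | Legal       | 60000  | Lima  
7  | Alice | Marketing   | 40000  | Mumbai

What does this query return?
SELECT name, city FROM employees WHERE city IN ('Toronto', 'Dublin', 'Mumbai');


Filtering: city IN ('Toronto', 'Dublin', 'Mumbai')
Matching: 2 rows

2 rows:
Carol, Dublin
Alice, Mumbai


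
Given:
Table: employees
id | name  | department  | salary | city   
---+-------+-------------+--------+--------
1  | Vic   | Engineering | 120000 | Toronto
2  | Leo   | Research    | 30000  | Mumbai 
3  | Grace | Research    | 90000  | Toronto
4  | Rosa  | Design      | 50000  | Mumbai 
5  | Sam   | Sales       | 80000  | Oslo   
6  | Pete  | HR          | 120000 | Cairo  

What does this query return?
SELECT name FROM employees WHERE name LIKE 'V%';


LIKE 'V%' matches names starting with 'V'
Matching: 1

1 rows:
Vic


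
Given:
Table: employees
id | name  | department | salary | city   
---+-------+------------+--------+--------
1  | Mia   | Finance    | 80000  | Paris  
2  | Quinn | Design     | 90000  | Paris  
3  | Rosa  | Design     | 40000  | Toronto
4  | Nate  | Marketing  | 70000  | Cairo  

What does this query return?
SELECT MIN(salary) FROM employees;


Salaries: 80000, 90000, 40000, 70000
MIN = 40000

40000


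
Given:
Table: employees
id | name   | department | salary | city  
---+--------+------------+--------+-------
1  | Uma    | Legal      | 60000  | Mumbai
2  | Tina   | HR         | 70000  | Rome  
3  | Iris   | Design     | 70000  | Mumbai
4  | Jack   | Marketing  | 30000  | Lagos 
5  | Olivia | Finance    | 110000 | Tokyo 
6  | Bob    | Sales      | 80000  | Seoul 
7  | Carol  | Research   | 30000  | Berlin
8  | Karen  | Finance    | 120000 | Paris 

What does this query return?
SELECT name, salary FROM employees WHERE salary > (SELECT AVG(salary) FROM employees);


Subquery: AVG(salary) = 71250.0
Filtering: salary > 71250.0
  Olivia (110000) -> MATCH
  Bob (80000) -> MATCH
  Karen (120000) -> MATCH


3 rows:
Olivia, 110000
Bob, 80000
Karen, 120000


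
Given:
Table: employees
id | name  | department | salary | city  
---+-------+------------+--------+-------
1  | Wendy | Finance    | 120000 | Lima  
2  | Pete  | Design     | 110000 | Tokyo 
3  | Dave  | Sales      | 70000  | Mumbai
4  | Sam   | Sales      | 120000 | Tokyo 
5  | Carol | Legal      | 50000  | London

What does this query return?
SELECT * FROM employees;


SELECT * returns all 5 rows with all columns

5 rows:
1, Wendy, Finance, 120000, Lima
2, Pete, Design, 110000, Tokyo
3, Dave, Sales, 70000, Mumbai
4, Sam, Sales, 120000, Tokyo
5, Carol, Legal, 50000, London


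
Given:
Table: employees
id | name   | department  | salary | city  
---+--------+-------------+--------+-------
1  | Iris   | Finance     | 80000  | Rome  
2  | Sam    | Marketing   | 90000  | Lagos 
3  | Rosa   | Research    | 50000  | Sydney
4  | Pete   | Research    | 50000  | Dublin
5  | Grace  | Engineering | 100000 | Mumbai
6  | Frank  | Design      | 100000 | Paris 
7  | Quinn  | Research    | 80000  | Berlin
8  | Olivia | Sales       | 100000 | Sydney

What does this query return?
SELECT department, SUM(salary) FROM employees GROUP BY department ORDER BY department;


Summing salary within each department:
  Design: 100000 = 100000
  Engineering: 100000 = 100000
  Finance: 80000 = 80000
  Marketing: 90000 = 90000
  Research: 50000 + 50000 + 80000 = 180000
  Sales: 100000 = 100000


6 groups:
Design, 100000
Engineering, 100000
Finance, 80000
Marketing, 90000
Research, 180000
Sales, 100000
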